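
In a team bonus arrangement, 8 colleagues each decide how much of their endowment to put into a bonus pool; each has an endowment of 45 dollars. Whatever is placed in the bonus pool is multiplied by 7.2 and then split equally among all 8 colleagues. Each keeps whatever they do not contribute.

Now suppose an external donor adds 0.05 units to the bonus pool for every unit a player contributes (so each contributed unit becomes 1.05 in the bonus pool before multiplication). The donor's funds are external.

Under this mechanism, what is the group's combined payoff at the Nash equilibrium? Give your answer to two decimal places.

360.00 dollars

Even with the mechanism, each unit contributed returns only 7.2 × 1.05 / 8 = 0.9450 per unit of net cost, so contributing nothing is still dominant.
Everyone keeps their endowment and the group total is 8 × 45 = 360.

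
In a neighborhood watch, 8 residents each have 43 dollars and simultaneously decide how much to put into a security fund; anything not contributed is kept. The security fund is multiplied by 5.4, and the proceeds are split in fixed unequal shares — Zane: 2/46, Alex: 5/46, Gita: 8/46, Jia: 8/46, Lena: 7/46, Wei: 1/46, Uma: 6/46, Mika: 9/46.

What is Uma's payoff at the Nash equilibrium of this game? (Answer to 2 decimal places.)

Each unit j contributes comes back to j as 5.4 × (j's share), so j prefers to contribute only if that share exceeds 1/5.4 = 0.1852; otherwise keeping the unit dominates.
The only share above 0.1852 is Mika's 9/46, contributing 43; the remaining 7 contribute 0. Total contributed: 43.
Uma keeps 43 and receives 5.4 × 43 × 6/46 = 30.29 from the security fund, for a payoff of 73.29.

73.29 dollars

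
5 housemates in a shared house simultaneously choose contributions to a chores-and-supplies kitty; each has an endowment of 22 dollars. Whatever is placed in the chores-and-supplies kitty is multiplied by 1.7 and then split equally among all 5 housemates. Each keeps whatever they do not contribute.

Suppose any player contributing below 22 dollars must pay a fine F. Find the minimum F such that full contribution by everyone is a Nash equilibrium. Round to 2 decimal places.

14.52 dollars

Given the others contribute fully, the best deviation is to contribute 0 (any partial contribution still incurs the fine and gives up units whose private return 0.3400 is below 1).
Deviating from 22 to 0 saves 22 dollars but forfeits the deviator's share of the drop in the chores-and-supplies kitty: 1.7/5 × 22 = 7.48.
So the deviation gain is 22 − 7.48 = 14.52, and the fine must be at least 14.52 dollars to wipe it out.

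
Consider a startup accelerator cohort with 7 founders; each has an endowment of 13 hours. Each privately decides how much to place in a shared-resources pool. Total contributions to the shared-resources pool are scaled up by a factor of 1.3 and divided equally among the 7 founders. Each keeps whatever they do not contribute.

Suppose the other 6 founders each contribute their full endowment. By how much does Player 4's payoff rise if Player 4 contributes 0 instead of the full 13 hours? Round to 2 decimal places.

10.59 hours

Switching from a contribution of 13 to 0 lets Player 4 keep an extra 13 hours, but lowers the shared-resources pool by 13, which costs Player 4 their own share of that drop: 1.3/7 × 13 = 2.41.
Net gain = 13 − 2.41 = 10.59. The private return per contributed unit (0.1857) is below 1, so free-riding is indeed the best response regardless of what the others do.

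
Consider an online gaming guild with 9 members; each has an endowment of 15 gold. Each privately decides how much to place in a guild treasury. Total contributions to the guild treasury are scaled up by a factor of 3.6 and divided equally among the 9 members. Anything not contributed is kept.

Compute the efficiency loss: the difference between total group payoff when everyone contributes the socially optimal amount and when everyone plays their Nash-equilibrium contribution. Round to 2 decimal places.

Each contributed unit returns 3.6/9 = 0.4000 to its contributor — below 1 — so contributing 0 is dominant for every player. At the Nash equilibrium everyone keeps their 15, and the group total is 9 × 15 = 135.
Each contributed unit returns 3.600 to the group as a whole (0.4000 to each of 9 players), which exceeds 1, so the social optimum is full contribution: group total = 3.600 × 135 = 486.00.
Efficiency loss = 486.00 − 135 = 351.00.

351.00 gold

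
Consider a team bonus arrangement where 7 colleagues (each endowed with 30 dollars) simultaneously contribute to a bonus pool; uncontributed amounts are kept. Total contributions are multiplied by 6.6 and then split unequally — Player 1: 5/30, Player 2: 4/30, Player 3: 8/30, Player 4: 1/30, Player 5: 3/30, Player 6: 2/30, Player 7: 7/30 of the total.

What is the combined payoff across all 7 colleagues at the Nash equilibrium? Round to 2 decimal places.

714.00 dollars

Player j's private return per contributed unit is 6.6 × (j's share). Contributing is weakly dominant for j when that share is at least 1/6.6 = 0.1515, and contributing 0 is dominant otherwise.
Player 1, Player 3 and Player 7 clear that bar, contributing 30 each; the remaining 4 contribute 0. Total contributed: 90.
The bonus pool pays out 6.6 × 90 = 594.00 in total (split across the unequal shares, but the aggregate is all that matters for the group sum).
The 4 free-riders keep 30 each, adding 120. Group total = 120 + 594.00 = 714.00.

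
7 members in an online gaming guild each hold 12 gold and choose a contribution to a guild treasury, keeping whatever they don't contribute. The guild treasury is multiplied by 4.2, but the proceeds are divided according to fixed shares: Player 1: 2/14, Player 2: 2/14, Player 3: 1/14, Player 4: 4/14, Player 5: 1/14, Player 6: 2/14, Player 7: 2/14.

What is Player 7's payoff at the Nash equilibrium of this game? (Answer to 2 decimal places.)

19.20 gold

A player with share s gets back 4.2·s per unit contributed, so full contribution is dominant for anyone with s > 1/4.2 = 0.2381 and zero contribution is dominant for anyone below.
Only Player 4 (4/14) clears that bar, contributing 12; the remaining 6 contribute 0. Total contributed: 12.
Player 7 keeps 12 and receives 4.2 × 12 × 2/14 = 7.20 from the guild treasury, for a payoff of 19.20.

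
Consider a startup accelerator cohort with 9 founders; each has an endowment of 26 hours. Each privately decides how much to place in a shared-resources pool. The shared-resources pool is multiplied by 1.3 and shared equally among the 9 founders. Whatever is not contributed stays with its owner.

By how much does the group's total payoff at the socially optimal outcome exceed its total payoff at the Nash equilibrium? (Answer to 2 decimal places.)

70.20 hours

Each contributed unit returns 1.3/9 = 0.1444 to its contributor — below 1 — so contributing 0 is dominant for every player. At the Nash equilibrium everyone keeps their 26, and the group total is 9 × 26 = 234.
Each contributed unit returns 1.300 to the group as a whole (0.1444 to each of 9 players), which exceeds 1, so the social optimum is full contribution: group total = 1.300 × 234 = 304.20.
Efficiency loss = 304.20 − 234 = 70.20.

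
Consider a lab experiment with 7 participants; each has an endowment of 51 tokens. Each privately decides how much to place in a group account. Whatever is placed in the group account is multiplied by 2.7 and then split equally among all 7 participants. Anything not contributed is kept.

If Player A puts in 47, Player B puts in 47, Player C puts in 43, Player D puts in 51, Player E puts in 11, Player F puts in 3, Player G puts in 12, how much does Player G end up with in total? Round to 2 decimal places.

Total contributed: 47 + 47 + 43 + 51 + 11 + 3 + 12 = 214.
Each receives 2.7 × 214 / 7 = 82.54 from the group account.
Player G keeps 51 − 12 = 39, so Player G's payoff is 39 + 82.54 = 121.54.

121.54 tokens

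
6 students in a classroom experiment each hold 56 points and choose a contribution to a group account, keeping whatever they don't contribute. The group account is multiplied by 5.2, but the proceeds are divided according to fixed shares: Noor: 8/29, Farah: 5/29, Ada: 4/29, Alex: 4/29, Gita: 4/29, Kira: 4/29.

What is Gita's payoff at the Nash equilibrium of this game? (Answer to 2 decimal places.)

For player j, contributing a unit is worthwhile iff 5.2 × (j's share) ≥ 1, i.e. iff j's share is at least 0.1923.
Noor alone (share 8/29) is above the threshold, contributing 56; the remaining 5 contribute 0. Total contributed: 56.
Gita keeps 56 and receives 5.2 × 56 × 4/29 = 40.17 from the group account, for a payoff of 96.17.

96.17 points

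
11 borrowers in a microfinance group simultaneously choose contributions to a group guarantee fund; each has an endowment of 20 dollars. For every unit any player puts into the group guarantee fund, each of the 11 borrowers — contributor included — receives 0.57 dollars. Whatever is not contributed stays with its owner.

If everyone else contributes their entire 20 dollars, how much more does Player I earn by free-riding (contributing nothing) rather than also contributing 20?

Switching from a contribution of 20 to 0 lets Player I keep an extra 20 dollars, but lowers the group guarantee fund by 20, which costs Player I their own share of that drop: 0.57 × 20 = 11.40.
Net gain = 20 − 11.40 = 8.60. The private return per contributed unit (0.57) is below 1, so free-riding is indeed the best response regardless of what the others do.

8.60 dollars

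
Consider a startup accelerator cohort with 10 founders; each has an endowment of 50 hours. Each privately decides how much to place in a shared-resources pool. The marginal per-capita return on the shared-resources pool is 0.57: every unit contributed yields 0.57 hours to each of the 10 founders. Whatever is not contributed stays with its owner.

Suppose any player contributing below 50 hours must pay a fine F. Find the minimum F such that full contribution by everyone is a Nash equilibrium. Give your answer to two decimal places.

Given the others contribute fully, the best deviation is to contribute 0 (any partial contribution still incurs the fine and gives up units whose private return 0.57 is below 1).
Deviating from 50 to 0 saves 50 hours but forfeits the deviator's share of the drop in the shared-resources pool: 0.57 × 50 = 28.50.
So the deviation gain is 50 − 28.50 = 21.50, and the fine must be at least 21.50 hours to wipe it out.

21.50 hours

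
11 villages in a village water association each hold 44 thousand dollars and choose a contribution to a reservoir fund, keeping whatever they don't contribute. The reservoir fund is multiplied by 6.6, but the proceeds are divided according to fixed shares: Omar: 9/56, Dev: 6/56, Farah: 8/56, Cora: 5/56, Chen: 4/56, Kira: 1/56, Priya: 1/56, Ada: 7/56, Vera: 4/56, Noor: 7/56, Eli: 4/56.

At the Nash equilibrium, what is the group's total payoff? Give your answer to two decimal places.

730.40 thousand dollars

Each unit j contributes comes back to j as 6.6 × (j's share), so j prefers to contribute only if that share exceeds 1/6.6 = 0.1515; otherwise keeping the unit dominates.
Only Omar (9/56) clears that bar, contributing 44; the remaining 10 contribute 0. Total contributed: 44.
The reservoir fund pays out 6.6 × 44 = 290.40 in total (split across the unequal shares, but the aggregate is all that matters for the group sum).
The 10 free-riders keep 44 each, adding 440. Group total = 440 + 290.40 = 730.40.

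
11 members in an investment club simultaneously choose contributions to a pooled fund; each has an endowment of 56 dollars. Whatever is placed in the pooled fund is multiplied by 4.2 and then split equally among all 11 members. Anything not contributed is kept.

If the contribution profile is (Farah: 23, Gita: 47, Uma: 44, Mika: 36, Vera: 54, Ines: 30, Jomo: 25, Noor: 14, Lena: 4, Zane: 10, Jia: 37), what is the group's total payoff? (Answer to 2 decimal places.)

Total contributed: 23 + 47 + 44 + 36 + 54 + 30 + 25 + 14 + 4 + 10 + 37 = 324; total kept: 11 × 56 − 324 = 292.
The pooled fund pays out 4.2 × 324 = 1360.80 in aggregate.
Group total = 292 + 1360.80 = 1652.80.

1652.80 dollars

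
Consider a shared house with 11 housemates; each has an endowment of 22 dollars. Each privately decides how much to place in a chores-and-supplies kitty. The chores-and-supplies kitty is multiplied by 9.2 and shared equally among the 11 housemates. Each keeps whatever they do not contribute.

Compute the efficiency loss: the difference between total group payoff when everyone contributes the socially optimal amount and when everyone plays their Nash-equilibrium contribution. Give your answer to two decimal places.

1984.40 dollars

Each contributed unit returns 9.2/11 = 0.8364 to its contributor — below 1 — so contributing 0 is dominant for every player. At the Nash equilibrium everyone keeps their 22, and the group total is 11 × 22 = 242.
Each contributed unit returns 9.200 to the group as a whole (0.8364 to each of 11 players), which exceeds 1, so the social optimum is full contribution: group total = 9.200 × 242 = 2226.40.
Efficiency loss = 2226.40 − 242 = 1984.40.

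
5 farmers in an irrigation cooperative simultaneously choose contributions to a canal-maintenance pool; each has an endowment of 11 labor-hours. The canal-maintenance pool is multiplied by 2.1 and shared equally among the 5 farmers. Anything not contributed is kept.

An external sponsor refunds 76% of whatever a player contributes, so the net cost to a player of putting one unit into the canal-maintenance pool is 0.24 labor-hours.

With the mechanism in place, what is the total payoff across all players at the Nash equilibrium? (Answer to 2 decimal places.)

With the mechanism, a contributed unit returns (2.1/5) / 0.24 = 1.7500 per unit of net cost to the contributor — now above 1 — so contributing fully is weakly dominant for every player.
So the Nash equilibrium is full contribution by all 5; the group earns 5 × (11 × 0.76 + 2.1 × 11) = 157.30.

157.30 labor-hours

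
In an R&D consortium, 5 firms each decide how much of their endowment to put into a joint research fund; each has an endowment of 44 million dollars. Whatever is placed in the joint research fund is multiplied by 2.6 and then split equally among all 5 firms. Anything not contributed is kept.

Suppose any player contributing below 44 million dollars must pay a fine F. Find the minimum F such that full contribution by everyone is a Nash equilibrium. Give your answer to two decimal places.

21.12 million dollars

Given the others contribute fully, the best deviation is to contribute 0 (any partial contribution still incurs the fine and gives up units whose private return 0.5200 is below 1).
Deviating from 44 to 0 saves 44 million dollars but forfeits the deviator's share of the drop in the joint research fund: 2.6/5 × 44 = 22.88.
So the deviation gain is 44 − 22.88 = 21.12, and the fine must be at least 21.12 million dollars to wipe it out.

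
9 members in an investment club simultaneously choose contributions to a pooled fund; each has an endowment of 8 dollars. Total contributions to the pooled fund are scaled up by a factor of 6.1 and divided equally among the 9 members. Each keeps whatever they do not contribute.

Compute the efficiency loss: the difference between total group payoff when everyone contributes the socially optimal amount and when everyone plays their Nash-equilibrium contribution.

367.20 dollars

Each contributed unit returns 6.1/9 = 0.6778 to its contributor — below 1 — so contributing 0 is dominant for every player. At the Nash equilibrium everyone keeps their 8, and the group total is 9 × 8 = 72.
Each contributed unit returns 6.100 to the group as a whole (0.6778 to each of 9 players), which exceeds 1, so the social optimum is full contribution: group total = 6.100 × 72 = 439.20.
Efficiency loss = 439.20 − 72 = 367.20.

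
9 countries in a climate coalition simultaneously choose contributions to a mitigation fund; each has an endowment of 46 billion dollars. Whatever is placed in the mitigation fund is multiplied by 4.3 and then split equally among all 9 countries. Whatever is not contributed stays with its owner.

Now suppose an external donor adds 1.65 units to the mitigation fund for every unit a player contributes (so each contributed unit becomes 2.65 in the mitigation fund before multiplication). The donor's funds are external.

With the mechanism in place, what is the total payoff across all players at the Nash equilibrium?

Under the mechanism each unit contributed yields 4.3 × 2.65 / 9 = 1.2661 back to its contributor per unit of net cost, which exceeds 1, making full contribution the dominant choice for everyone.
At the Nash equilibrium everyone contributes 46. Group total payoff = 4.3 × 2.65 × 414 = 4717.53.

4717.53 billion dollars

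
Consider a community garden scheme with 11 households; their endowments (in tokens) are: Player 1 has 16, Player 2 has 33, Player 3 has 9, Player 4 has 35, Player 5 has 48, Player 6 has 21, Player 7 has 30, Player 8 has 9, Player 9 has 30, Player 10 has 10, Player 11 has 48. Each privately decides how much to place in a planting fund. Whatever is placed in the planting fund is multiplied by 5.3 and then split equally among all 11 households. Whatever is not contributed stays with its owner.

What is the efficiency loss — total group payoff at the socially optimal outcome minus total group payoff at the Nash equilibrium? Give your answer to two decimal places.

1242.70 tokens

The private return per contributed unit is 5.3/11 = 0.4818 < 1 for every player regardless of endowment, so the Nash equilibrium is zero contribution and the group total is Σ E_j = 16 + 33 + 9 + 35 + 48 + 21 + 30 + 9 + 30 + 10 + 48 = 289.
Each contributed unit returns 5.300 to the group, so the social optimum is full contribution by everyone: group total = 5.300 × 289 = 1531.70.
Efficiency loss = (5.300 − 1) × 289 = 1242.70.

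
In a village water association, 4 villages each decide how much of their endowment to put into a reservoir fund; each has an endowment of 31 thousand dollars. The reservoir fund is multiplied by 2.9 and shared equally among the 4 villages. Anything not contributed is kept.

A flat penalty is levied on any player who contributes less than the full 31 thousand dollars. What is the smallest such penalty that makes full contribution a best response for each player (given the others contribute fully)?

8.53 thousand dollars

Given the others contribute fully, the best deviation is to contribute 0 (any partial contribution still incurs the fine and gives up units whose private return 0.7250 is below 1).
Deviating from 31 to 0 saves 31 thousand dollars but forfeits the deviator's share of the drop in the reservoir fund: 2.9/4 × 31 = 22.47.
So the deviation gain is 31 − 22.47 = 8.53, and the fine must be at least 8.53 thousand dollars to wipe it out.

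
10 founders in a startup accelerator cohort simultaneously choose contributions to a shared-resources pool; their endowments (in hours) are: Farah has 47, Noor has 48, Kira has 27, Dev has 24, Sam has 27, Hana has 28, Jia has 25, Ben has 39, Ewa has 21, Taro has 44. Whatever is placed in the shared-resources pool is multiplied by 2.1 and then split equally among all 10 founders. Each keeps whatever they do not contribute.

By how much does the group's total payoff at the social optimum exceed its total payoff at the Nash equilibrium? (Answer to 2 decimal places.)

363.00 hours

The private return per contributed unit is 2.1/10 = 0.2100 < 1 for every player regardless of endowment, so the Nash equilibrium is zero contribution and the group total is Σ E_j = 47 + 48 + 27 + 24 + 27 + 28 + 25 + 39 + 21 + 44 = 330.
Each contributed unit returns 2.100 to the group, so the social optimum is full contribution by everyone: group total = 2.100 × 330 = 693.00.
Efficiency loss = (2.100 − 1) × 330 = 363.00.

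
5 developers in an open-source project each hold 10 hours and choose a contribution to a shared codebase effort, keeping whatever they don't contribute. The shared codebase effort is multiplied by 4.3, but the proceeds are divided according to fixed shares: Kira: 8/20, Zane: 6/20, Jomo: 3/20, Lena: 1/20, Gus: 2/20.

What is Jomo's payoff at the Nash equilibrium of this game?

22.90 hours

Each unit j contributes comes back to j as 4.3 × (j's share), so j prefers to contribute only if that share exceeds 1/4.3 = 0.2326; otherwise keeping the unit dominates.
The shares above 0.2326 belong to Kira and Zane, contributing 10 each; the remaining 3 contribute 0. Total contributed: 20.
Jomo keeps 10 and receives 4.3 × 20 × 3/20 = 12.90 from the shared codebase effort, for a payoff of 22.90.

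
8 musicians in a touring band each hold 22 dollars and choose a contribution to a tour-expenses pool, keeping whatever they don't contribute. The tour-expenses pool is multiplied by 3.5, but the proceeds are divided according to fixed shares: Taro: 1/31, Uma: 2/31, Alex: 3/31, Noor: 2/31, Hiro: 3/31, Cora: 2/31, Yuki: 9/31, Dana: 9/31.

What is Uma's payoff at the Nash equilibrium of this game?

31.94 dollars

For player j, contributing a unit is worthwhile iff 3.5 × (j's share) ≥ 1, i.e. iff j's share is at least 0.2857.
Yuki and Dana clear that bar, contributing 22 each; the remaining 6 contribute 0. Total contributed: 44.
Uma keeps 22 and receives 3.5 × 44 × 2/31 = 9.94 from the tour-expenses pool, for a payoff of 31.94.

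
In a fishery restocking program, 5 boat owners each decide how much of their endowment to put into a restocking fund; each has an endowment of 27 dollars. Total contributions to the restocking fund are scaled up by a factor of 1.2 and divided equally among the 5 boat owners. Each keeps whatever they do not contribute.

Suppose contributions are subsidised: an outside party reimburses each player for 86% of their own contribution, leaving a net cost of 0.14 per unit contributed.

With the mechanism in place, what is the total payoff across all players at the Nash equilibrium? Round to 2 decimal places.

The effective private return per unit is now (1.2/5) / 0.14 = 1.7143 > 1, so every player's dominant strategy flips to full contribution.
At the Nash equilibrium everyone contributes 27. Group total payoff = 5 × (27 × 0.86 + 1.2 × 27) = 278.10.

278.10 dollars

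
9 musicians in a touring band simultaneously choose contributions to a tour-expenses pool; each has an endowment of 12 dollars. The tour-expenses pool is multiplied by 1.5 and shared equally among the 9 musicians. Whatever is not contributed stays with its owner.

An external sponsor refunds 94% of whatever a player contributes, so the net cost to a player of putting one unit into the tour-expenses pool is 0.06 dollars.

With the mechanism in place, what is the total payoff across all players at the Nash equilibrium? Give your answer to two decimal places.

263.52 dollars

Under the mechanism each unit contributed yields (1.5/9) / 0.06 = 2.7778 back to its contributor per unit of net cost, which exceeds 1, making full contribution the dominant choice for everyone.
At the Nash equilibrium everyone contributes 12. Group total payoff = 9 × (12 × 0.94 + 1.5 × 12) = 263.52.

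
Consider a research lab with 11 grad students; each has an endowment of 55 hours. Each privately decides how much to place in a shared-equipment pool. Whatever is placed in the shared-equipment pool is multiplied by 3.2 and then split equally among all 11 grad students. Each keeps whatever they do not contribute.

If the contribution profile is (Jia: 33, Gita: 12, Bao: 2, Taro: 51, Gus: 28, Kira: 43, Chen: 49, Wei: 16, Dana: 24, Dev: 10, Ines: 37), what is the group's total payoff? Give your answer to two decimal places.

Total contributed: 33 + 12 + 2 + 51 + 28 + 43 + 49 + 16 + 24 + 10 + 37 = 305; total kept: 11 × 55 − 305 = 300.
The shared-equipment pool pays out 3.2 × 305 = 976.00 in aggregate.
Group total = 300 + 976.00 = 1276.00.

1276.00 hours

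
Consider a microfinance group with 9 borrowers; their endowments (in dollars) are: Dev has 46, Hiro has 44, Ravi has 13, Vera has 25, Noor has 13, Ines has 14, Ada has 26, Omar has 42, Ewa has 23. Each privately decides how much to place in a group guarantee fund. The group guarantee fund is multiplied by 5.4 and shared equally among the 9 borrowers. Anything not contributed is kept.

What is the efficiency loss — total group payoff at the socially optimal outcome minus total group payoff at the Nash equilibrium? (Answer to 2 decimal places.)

1082.40 dollars

The private return per contributed unit is 5.4/9 = 0.6000 < 1 for every player regardless of endowment, so the Nash equilibrium is zero contribution and the group total is Σ E_j = 46 + 44 + 13 + 25 + 13 + 14 + 26 + 42 + 23 = 246.
Each contributed unit returns 5.400 to the group, so the social optimum is full contribution by everyone: group total = 5.400 × 246 = 1328.40.
Efficiency loss = (5.400 − 1) × 246 = 1082.40.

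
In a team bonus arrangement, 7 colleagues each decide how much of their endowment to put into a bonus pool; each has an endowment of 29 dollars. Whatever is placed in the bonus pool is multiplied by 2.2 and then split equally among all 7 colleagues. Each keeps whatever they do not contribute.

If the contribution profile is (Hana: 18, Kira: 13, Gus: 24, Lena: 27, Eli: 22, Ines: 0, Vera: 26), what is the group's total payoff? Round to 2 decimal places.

Total contributed: 18 + 13 + 24 + 27 + 22 + 0 + 26 = 130; total kept: 7 × 29 − 130 = 73.
The bonus pool pays out 2.2 × 130 = 286.00 in aggregate.
Group total = 73 + 286.00 = 359.00.

359.00 dollars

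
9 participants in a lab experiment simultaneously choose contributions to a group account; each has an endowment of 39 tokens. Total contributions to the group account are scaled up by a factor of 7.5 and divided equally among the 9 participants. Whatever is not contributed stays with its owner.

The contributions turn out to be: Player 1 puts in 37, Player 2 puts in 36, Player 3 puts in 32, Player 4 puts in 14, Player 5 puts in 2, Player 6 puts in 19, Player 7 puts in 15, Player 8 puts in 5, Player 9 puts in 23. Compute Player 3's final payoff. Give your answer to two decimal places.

159.50 tokens

Total contributed: 37 + 36 + 32 + 14 + 2 + 19 + 15 + 5 + 23 = 183.
Each receives 7.5 × 183 / 9 = 152.50 from the group account.
Player 3 keeps 39 − 32 = 7, so Player 3's payoff is 7 + 152.50 = 159.50.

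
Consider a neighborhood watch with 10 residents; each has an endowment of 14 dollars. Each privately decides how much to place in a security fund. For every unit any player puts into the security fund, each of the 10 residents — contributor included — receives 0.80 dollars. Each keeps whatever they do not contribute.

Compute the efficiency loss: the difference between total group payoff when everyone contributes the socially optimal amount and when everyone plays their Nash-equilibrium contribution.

980.00 dollars

The private return per contributed unit is 0.80 < 1, so contributing 0 is dominant for every player. At the Nash equilibrium everyone keeps their 14, and the group total is 10 × 14 = 140.
Each contributed unit returns 8.000 to the group as a whole (0.80 to each of 10 players), which exceeds 1, so the social optimum is full contribution: group total = 8.000 × 140 = 1120.00.
Efficiency loss = 1120.00 − 140 = 980.00.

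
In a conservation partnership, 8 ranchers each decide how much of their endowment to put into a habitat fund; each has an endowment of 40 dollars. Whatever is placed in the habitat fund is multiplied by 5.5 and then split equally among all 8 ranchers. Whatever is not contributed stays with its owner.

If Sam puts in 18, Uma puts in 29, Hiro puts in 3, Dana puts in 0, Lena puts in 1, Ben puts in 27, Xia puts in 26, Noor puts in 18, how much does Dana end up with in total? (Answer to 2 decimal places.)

Total contributed: 18 + 29 + 3 + 0 + 1 + 27 + 26 + 18 = 122.
Each receives 5.5 × 122 / 8 = 83.88 from the habitat fund.
Dana keeps 40 − 0 = 40, so Dana's payoff is 40 + 83.88 = 123.88.

123.88 dollars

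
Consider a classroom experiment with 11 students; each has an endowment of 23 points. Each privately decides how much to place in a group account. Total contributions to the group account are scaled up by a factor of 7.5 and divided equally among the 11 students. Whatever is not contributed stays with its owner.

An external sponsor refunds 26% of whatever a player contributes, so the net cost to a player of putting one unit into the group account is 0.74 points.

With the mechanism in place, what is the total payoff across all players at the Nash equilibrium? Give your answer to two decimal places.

253.00 points

Even with the mechanism, each unit contributed returns only (7.5/11) / 0.74 = 0.9214 per unit of net cost, so contributing nothing is still dominant.
At the Nash equilibrium no one contributes; group total payoff = 11 × 23 = 253.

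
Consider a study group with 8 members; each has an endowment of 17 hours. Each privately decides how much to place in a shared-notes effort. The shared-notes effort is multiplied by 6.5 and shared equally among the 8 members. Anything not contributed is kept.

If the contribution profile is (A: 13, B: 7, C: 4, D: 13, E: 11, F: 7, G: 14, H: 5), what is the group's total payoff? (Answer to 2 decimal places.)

Total contributed: 13 + 7 + 4 + 13 + 11 + 7 + 14 + 5 = 74; total kept: 8 × 17 − 74 = 62.
The shared-notes effort pays out 6.5 × 74 = 481.00 in aggregate.
Group total = 62 + 481.00 = 543.00.

543.00 hours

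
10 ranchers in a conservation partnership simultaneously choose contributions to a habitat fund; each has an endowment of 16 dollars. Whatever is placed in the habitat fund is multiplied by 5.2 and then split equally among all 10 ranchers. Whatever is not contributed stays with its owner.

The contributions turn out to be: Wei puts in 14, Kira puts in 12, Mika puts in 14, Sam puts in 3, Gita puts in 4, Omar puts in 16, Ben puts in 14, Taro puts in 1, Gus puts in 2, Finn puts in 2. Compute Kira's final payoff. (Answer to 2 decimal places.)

46.64 dollars

Total contributed: 14 + 12 + 14 + 3 + 4 + 16 + 14 + 1 + 2 + 2 = 82.
Each receives 5.2 × 82 / 10 = 42.64 from the habitat fund.
Kira keeps 16 − 12 = 4, so Kira's payoff is 4 + 42.64 = 46.64.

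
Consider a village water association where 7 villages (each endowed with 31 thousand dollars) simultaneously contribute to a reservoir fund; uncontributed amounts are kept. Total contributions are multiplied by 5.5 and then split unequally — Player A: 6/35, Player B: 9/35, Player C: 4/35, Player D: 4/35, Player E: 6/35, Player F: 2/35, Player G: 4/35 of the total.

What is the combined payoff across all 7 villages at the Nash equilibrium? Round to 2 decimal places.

356.50 thousand dollars

Each unit j contributes comes back to j as 5.5 × (j's share), so j prefers to contribute only if that share exceeds 1/5.5 = 0.1818; otherwise keeping the unit dominates.
The only share above 0.1818 is Player B's 9/35, contributing 31; the remaining 6 contribute 0. Total contributed: 31.
The reservoir fund pays out 5.5 × 31 = 170.50 in total (split across the unequal shares, but the aggregate is all that matters for the group sum).
The 6 free-riders keep 31 each, adding 186. Group total = 186 + 170.50 = 356.50.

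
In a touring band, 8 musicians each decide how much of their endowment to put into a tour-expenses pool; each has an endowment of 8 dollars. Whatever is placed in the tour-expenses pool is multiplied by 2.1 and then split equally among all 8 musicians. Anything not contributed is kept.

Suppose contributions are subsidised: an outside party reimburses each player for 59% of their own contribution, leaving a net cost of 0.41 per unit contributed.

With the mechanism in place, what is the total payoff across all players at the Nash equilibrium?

With the mechanism, a contributed unit returns (2.1/8) / 0.41 = 0.6402 per unit of net cost — still below 1 — so contributing 0 remains dominant for every player.
At the Nash equilibrium no one contributes; group total payoff = 8 × 8 = 64.

64.00 dollars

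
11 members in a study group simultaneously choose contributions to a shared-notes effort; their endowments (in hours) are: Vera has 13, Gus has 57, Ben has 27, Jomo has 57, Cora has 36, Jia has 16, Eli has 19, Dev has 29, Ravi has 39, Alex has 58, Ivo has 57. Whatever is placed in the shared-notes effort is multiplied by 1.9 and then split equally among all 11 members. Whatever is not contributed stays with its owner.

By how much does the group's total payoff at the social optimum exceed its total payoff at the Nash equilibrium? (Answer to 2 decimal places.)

The private return per contributed unit is 1.9/11 = 0.1727 < 1 for every player regardless of endowment, so the Nash equilibrium is zero contribution and the group total is Σ E_j = 13 + 57 + 27 + 57 + 36 + 16 + 19 + 29 + 39 + 58 + 57 = 408.
Each contributed unit returns 1.900 to the group, so the social optimum is full contribution by everyone: group total = 1.900 × 408 = 775.20.
Efficiency loss = (1.900 − 1) × 408 = 367.20.

367.20 hours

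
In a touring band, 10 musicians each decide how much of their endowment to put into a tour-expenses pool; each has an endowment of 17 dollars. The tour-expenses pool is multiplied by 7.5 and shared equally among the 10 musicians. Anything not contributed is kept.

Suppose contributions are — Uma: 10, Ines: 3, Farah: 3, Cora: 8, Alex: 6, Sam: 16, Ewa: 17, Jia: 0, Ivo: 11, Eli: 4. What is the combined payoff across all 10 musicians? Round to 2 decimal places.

677.00 dollars

Total contributed: 10 + 3 + 3 + 8 + 6 + 16 + 17 + 0 + 11 + 4 = 78; total kept: 10 × 17 − 78 = 92.
The tour-expenses pool pays out 7.5 × 78 = 585.00 in aggregate.
Group total = 92 + 585.00 = 677.00.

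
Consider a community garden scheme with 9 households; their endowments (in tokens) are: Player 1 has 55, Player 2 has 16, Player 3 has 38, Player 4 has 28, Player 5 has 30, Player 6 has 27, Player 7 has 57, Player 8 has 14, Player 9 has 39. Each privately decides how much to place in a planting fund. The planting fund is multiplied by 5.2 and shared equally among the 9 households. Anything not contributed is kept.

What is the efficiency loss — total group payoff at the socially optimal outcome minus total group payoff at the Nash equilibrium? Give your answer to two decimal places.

The private return per contributed unit is 5.2/9 = 0.5778 < 1 for every player regardless of endowment, so the Nash equilibrium is zero contribution and the group total is Σ E_j = 55 + 16 + 38 + 28 + 30 + 27 + 57 + 14 + 39 = 304.
Each contributed unit returns 5.200 to the group, so the social optimum is full contribution by everyone: group total = 5.200 × 304 = 1580.80.
Efficiency loss = (5.200 − 1) × 304 = 1276.80.

1276.80 tokens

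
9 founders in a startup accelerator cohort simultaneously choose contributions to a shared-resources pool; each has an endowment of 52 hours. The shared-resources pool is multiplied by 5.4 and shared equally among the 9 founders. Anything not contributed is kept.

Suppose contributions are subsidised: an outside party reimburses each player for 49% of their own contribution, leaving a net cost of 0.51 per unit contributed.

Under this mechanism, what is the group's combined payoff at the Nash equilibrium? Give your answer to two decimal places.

The effective private return per unit is now (5.4/9) / 0.51 = 1.1765 > 1, so every player's dominant strategy flips to full contribution.
So the Nash equilibrium is full contribution by all 9; the group earns 9 × (52 × 0.49 + 5.4 × 52) = 2756.52.

2756.52 hours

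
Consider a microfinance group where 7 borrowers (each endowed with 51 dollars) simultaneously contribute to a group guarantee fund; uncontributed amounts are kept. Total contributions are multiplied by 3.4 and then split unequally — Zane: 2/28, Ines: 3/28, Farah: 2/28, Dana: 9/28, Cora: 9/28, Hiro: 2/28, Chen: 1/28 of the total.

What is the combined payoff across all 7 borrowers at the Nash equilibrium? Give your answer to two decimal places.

601.80 dollars

A player with share s gets back 3.4·s per unit contributed, so full contribution is dominant for anyone with s > 1/3.4 = 0.2941 and zero contribution is dominant for anyone below.
Dana and Cora are above the threshold, contributing 51 each; the remaining 5 contribute 0. Total contributed: 102.
The group guarantee fund pays out 3.4 × 102 = 346.80 in total (split across the unequal shares, but the aggregate is all that matters for the group sum).
The 5 free-riders keep 51 each, adding 255. Group total = 255 + 346.80 = 601.80.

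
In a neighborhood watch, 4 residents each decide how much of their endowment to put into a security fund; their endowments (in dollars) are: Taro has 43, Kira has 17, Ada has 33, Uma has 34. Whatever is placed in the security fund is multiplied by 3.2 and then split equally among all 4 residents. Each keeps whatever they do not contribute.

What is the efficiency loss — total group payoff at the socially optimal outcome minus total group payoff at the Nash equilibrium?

279.40 dollars

The private return per contributed unit is 3.2/4 = 0.8000 < 1 for every player regardless of endowment, so the Nash equilibrium is zero contribution and the group total is Σ E_j = 43 + 17 + 33 + 34 = 127.
Each contributed unit returns 3.200 to the group, so the social optimum is full contribution by everyone: group total = 3.200 × 127 = 406.40.
Efficiency loss = (3.200 − 1) × 127 = 279.40.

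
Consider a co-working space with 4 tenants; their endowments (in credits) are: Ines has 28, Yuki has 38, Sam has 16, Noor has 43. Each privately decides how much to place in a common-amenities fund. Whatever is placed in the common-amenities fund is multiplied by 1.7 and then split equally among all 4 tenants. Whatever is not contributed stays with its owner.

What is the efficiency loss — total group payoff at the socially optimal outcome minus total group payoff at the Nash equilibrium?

87.50 credits

The private return per contributed unit is 1.7/4 = 0.4250 < 1 for every player regardless of endowment, so the Nash equilibrium is zero contribution and the group total is Σ E_j = 28 + 38 + 16 + 43 = 125.
Each contributed unit returns 1.700 to the group, so the social optimum is full contribution by everyone: group total = 1.700 × 125 = 212.50.
Efficiency loss = (1.700 − 1) × 125 = 87.50.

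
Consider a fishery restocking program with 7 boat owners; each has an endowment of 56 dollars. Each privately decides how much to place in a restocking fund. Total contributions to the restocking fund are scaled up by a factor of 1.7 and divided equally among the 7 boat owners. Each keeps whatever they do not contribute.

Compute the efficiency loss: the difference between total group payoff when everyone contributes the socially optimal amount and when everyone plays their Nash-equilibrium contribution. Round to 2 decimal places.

Each contributed unit returns 1.7/7 = 0.2429 to its contributor — below 1 — so contributing 0 is dominant for every player. At the Nash equilibrium everyone keeps their 56, and the group total is 7 × 56 = 392.
Each contributed unit returns 1.700 to the group as a whole (0.2429 to each of 7 players), which exceeds 1, so the social optimum is full contribution: group total = 1.700 × 392 = 666.40.
Efficiency loss = 666.40 − 392 = 274.40.

274.40 dollars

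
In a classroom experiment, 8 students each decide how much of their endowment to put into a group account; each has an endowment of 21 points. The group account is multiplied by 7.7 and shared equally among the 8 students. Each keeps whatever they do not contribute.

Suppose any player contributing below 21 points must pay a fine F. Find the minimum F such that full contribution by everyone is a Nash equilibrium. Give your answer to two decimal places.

Given the others contribute fully, the best deviation is to contribute 0 (any partial contribution still incurs the fine and gives up units whose private return 0.9625 is below 1).
Deviating from 21 to 0 saves 21 points but forfeits the deviator's share of the drop in the group account: 7.7/8 × 21 = 20.21.
So the deviation gain is 21 − 20.21 = 0.79, and the fine must be at least 0.79 points to wipe it out.

0.79 points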